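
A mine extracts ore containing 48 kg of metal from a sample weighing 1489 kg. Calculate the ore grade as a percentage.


Ore grade = (metal mass / ore mass) * 100
= (48 / 1489) * 100
= 0.03223640027 * 100
= 3.2236%

3.2236%


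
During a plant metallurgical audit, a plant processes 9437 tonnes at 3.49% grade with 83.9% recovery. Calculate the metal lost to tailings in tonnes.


53.0256 tonnes

Total metal in feed:
= 9437 * 3.49 / 100 = 329.3513 tonnes
Metal recovered:
= 329.3513 * 83.9 / 100 = 276.3257407 tonnes
Metal lost to tailings:
= 329.3513 - 276.3257407
= 53.0256 tonnes


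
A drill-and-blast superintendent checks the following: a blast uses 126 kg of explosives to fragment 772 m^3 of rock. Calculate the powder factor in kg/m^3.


Powder factor = explosive mass / rock volume
= 126 / 772
= 0.1632 kg/m^3

0.1632 kg/m^3


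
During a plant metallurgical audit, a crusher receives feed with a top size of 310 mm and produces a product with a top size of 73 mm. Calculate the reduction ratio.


4.2466

Reduction ratio = feed size / product size
= 310 / 73
= 4.2466


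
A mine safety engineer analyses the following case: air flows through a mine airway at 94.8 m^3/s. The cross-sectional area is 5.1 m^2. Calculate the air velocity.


Velocity = flow rate / cross-sectional area
= 94.8 / 5.1
= 18.5882 m/s

18.5882 m/s


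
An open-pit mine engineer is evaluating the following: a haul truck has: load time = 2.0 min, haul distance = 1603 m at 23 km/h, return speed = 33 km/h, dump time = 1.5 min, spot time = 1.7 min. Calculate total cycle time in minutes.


12.2963 min

Convert haul speed to m/min: 23 * 1000/60 = 383.3333333 m/min
Haul time = 1603 / 383.3333333 = 4.18173913 min
Convert return speed to m/min: 33 * 1000/60 = 550 m/min
Return time = 1603 / 550 = 2.914545455 min
Total cycle time:
= 2.0 + 4.18173913 + 1.5 + 2.914545455 + 1.7
= 12.2963 min


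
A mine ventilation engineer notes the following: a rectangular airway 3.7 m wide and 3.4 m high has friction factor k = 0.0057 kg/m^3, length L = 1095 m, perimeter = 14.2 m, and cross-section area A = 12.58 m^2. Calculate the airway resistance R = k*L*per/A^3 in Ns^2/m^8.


0.0445 Ns^2/m^8

Compute the numerator:
k * L * per = 0.0057 * 1095 * 14.2
= 88.6293
Compute the denominator:
A^3 = 12.58^3 = 1990.865512
Resistance:
R = 88.6293 / 1990.865512
= 0.0445 Ns^2/m^8


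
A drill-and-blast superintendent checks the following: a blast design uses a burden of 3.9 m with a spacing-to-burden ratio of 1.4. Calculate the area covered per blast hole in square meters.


First, find the spacing:
Spacing = burden * ratio = 3.9 * 1.4
= 5.46 m
Then, calculate the area:
Area = burden * spacing = 3.9 * 5.46
= 21.294 m^2

21.294 m^2


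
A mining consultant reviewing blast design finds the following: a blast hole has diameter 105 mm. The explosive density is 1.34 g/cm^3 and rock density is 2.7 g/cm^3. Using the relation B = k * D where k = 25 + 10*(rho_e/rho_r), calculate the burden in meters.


First, compute k:
rho_e / rho_r = 1.34 / 2.7 = 0.4962962963
k = 25 + 10 * 0.4962962963 = 29.96296296
Then, compute burden:
B = k * D / 1000 = 29.96296296 * 105 / 1000
= 3146.111111 / 1000
= 3.1461 m

3.1461 m


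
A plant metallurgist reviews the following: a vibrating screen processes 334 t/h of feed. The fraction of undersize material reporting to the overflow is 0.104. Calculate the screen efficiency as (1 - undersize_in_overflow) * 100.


Screen efficiency = (1 - fraction of undersize in overflow) * 100
= (1 - 0.104) * 100
= 0.896 * 100
= 89.6%

89.6%


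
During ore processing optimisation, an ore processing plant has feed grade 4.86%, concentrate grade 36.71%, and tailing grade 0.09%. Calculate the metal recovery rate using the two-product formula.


Using the two-product formula:
R = 100 * c * (f - t) / (f * (c - t))
Numerator = 100 * 36.71 * (4.86 - 0.09)
= 100 * 36.71 * 4.77
= 17510.67
Denominator = 4.86 * (36.71 - 0.09)
= 4.86 * 36.62
= 177.9732
R = 17510.67 / 177.9732
= 98.3894%

98.3894%


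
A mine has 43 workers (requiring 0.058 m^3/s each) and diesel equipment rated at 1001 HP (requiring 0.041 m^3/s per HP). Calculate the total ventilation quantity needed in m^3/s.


Airflow for workers:
Q_people = 43 * 0.058 = 2.494 m^3/s
Airflow for diesel equipment:
Q_diesel = 1001 * 0.041 = 41.041 m^3/s
Total ventilation:
Q_total = 2.494 + 41.041
= 43.535 m^3/s

43.535 m^3/s


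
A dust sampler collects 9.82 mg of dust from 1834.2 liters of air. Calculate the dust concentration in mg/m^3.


5.3538 mg/m^3

Convert liters to m^3: 1 m^3 = 1000 L
Concentration = mass / volume * 1000
= 9.82 / 1834.2 * 1000
= 0.005353832734 * 1000
= 5.3538 mg/m^3


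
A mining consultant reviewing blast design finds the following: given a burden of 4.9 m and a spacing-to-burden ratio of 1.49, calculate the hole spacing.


Spacing = burden * ratio
= 4.9 * 1.49
= 7.301 m

7.301 m


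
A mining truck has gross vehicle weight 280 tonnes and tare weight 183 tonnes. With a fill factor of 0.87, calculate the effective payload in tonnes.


84.39 tonnes

Maximum payload = gross - tare
= 280 - 183 = 97 tonnes
Effective payload = max payload * fill factor
= 97 * 0.87
= 84.39 tonnes


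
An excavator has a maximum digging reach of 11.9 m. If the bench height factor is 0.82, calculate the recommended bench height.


Bench height = reach * factor
= 11.9 * 0.82
= 9.758 m

9.758 m


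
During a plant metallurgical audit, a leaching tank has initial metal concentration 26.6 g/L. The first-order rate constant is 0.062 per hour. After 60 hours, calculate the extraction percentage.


Compute the exponent:
-k * t = -0.062 * 60 = -3.72
Remaining concentration:
C = 26.6 * exp(-3.72)
= 26.6 * 0.02423396785
= 0.6446235447 g/L
Extracted = 26.6 - 0.6446235447 = 25.95537646 g/L
Extraction % = 25.95537646 / 26.6 * 100
= 97.5766%

97.5766%


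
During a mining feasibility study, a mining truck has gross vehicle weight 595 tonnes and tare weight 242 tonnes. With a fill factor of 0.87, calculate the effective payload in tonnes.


307.11 tonnes

Maximum payload = gross - tare
= 595 - 242 = 353 tonnes
Effective payload = max payload * fill factor
= 353 * 0.87
= 307.11 tonnes


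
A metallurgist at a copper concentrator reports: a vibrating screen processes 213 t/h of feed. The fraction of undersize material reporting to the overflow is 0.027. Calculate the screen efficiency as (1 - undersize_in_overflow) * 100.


97.3%

Screen efficiency = (1 - fraction of undersize in overflow) * 100
= (1 - 0.027) * 100
= 0.973 * 100
= 97.3%


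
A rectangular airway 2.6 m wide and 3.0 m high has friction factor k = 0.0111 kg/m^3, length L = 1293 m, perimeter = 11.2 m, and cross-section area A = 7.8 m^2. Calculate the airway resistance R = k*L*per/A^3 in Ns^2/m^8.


0.3387 Ns^2/m^8

Compute the numerator:
k * L * per = 0.0111 * 1293 * 11.2
= 160.74576
Compute the denominator:
A^3 = 7.8^3 = 474.552
Resistance:
R = 160.74576 / 474.552
= 0.3387 Ns^2/m^8


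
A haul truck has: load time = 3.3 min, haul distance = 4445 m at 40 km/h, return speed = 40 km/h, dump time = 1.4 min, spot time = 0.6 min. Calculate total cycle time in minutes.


Convert haul speed to m/min: 40 * 1000/60 = 666.6666667 m/min
Haul time = 4445 / 666.6666667 = 6.6675 min
Convert return speed to m/min: 40 * 1000/60 = 666.6666667 m/min
Return time = 4445 / 666.6666667 = 6.6675 min
Total cycle time:
= 3.3 + 6.6675 + 1.4 + 6.6675 + 0.6
= 18.635 min

18.635 min


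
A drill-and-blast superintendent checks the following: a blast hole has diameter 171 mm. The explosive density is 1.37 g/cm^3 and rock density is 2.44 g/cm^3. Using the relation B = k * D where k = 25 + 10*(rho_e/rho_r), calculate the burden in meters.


First, compute k:
rho_e / rho_r = 1.37 / 2.44 = 0.5614754098
k = 25 + 10 * 0.5614754098 = 30.6147541
Then, compute burden:
B = k * D / 1000 = 30.6147541 * 171 / 1000
= 5235.122951 / 1000
= 5.2351 m

5.2351 m


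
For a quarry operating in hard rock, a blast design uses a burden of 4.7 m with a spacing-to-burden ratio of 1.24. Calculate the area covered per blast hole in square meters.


27.3916 m^2

First, find the spacing:
Spacing = burden * ratio = 4.7 * 1.24
= 5.828 m
Then, calculate the area:
Area = burden * spacing = 4.7 * 5.828
= 27.3916 m^2


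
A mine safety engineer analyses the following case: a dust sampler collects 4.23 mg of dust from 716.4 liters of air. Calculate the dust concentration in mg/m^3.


5.9045 mg/m^3

Convert liters to m^3: 1 m^3 = 1000 L
Concentration = mass / volume * 1000
= 4.23 / 716.4 * 1000
= 0.005904522613 * 1000
= 5.9045 mg/m^3


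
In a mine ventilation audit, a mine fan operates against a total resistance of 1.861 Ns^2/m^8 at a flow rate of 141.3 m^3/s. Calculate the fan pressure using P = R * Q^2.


37156.1491 Pa

Compute Q^2:
Q^2 = 141.3^2 = 19965.69
Compute pressure:
P = R * Q^2 = 1.861 * 19965.69
= 37156.1491 Pa


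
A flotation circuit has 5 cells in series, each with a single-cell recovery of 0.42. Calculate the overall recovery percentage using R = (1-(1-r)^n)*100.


Complement of single-cell recovery:
1 - r = 1 - 0.42 = 0.58
Raise to power n:
(1 - r)^5 = 0.58^5 = 0.0656356768
Overall recovery:
R = (1 - 0.0656356768) * 100
= 93.4364%

93.4364%


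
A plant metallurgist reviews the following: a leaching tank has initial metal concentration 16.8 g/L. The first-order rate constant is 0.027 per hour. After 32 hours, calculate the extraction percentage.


Compute the exponent:
-k * t = -0.027 * 32 = -0.864
Remaining concentration:
C = 16.8 * exp(-0.864)
= 16.8 * 0.4214728148
= 7.080743288 g/L
Extracted = 16.8 - 7.080743288 = 9.719256712 g/L
Extraction % = 9.719256712 / 16.8 * 100
= 57.8527%

57.8527%


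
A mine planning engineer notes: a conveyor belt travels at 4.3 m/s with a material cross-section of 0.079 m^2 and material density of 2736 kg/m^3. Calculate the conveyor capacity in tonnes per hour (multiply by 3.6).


Volumetric flow = speed * area
= 4.3 * 0.079 = 0.3397 m^3/s
Mass flow = volumetric * density
= 0.3397 * 2736 = 929.4192 kg/s
Convert to t/h: multiply by 3.6
Capacity = 929.4192 * 3.6
= 3345.9091 t/h

3345.9091 t/h


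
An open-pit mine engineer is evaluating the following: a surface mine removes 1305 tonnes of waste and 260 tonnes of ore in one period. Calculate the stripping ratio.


5.0192

Stripping ratio = waste tonnage / ore tonnage
= 1305 / 260
= 5.0192


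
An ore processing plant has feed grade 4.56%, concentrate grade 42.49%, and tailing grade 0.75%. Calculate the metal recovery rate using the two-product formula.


85.0539%

Using the two-product formula:
R = 100 * c * (f - t) / (f * (c - t))
Numerator = 100 * 42.49 * (4.56 - 0.75)
= 100 * 42.49 * 3.81
= 16188.69
Denominator = 4.56 * (42.49 - 0.75)
= 4.56 * 41.74
= 190.3344
R = 16188.69 / 190.3344
= 85.0539%


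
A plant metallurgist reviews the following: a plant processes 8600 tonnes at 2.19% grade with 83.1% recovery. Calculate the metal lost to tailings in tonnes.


Total metal in feed:
= 8600 * 2.19 / 100 = 188.34 tonnes
Metal recovered:
= 188.34 * 83.1 / 100 = 156.51054 tonnes
Metal lost to tailings:
= 188.34 - 156.51054
= 31.8295 tonnes

31.8295 tonnes


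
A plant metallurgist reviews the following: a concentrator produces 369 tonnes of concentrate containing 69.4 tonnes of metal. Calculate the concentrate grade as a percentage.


Grade = (metal in concentrate / concentrate mass) * 100
= (69.4 / 369) * 100
= 0.1880758808 * 100
= 18.8076%

18.8076%


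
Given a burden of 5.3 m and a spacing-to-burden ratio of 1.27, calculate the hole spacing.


Spacing = burden * ratio
= 5.3 * 1.27
= 6.731 m

6.731 m


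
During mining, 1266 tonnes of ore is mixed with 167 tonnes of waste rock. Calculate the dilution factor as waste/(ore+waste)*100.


11.6539%

Total material = ore + waste
= 1266 + 167 = 1433 tonnes
Dilution = waste / total * 100
= 167 / 1433 * 100
= 0.1165387299 * 100
= 11.6539%


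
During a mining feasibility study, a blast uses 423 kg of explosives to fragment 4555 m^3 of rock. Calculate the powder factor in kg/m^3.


Powder factor = explosive mass / rock volume
= 423 / 4555
= 0.0929 kg/m^3

0.0929 kg/m^3


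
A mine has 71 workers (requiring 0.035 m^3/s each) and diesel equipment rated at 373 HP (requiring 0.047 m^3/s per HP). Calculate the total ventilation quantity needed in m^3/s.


20.016 m^3/s

Airflow for workers:
Q_people = 71 * 0.035 = 2.485 m^3/s
Airflow for diesel equipment:
Q_diesel = 373 * 0.047 = 17.531 m^3/s
Total ventilation:
Q_total = 2.485 + 17.531
= 20.016 m^3/s


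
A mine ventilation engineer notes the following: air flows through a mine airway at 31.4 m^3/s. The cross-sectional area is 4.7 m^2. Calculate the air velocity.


6.6809 m/s

Velocity = flow rate / cross-sectional area
= 31.4 / 4.7
= 6.6809 m/s


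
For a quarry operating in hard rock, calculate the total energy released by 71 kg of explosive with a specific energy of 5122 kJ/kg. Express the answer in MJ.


363.662 MJ

Energy = mass * specific_energy / 1000
= 71 * 5122 / 1000
= 363662 / 1000
= 363.662 MJ


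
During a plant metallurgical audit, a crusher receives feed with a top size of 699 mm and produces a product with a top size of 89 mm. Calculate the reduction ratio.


7.8539

Reduction ratio = feed size / product size
= 699 / 89
= 7.8539


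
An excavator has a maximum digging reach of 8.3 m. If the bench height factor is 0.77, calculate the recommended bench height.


6.391 m

Bench height = reach * factor
= 8.3 * 0.77
= 6.391 m


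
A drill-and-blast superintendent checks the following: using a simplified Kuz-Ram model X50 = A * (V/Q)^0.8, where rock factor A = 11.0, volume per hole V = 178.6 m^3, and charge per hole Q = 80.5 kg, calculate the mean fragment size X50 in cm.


Compute V/Q:
V/Q = 178.6 / 80.5 = 2.21863354
Raise to the power 0.8:
(V/Q)^0.8 = 2.21863354^0.8 = 1.891770546
Multiply by A:
X50 = 11.0 * 1.891770546
= 20.8095 cm

20.8095 cm


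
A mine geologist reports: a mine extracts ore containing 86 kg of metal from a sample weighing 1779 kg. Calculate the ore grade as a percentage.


Ore grade = (metal mass / ore mass) * 100
= (86 / 1779) * 100
= 0.04834176504 * 100
= 4.8342%

4.8342%


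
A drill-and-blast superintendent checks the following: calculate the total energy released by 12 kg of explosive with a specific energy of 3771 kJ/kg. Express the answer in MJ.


Energy = mass * specific_energy / 1000
= 12 * 3771 / 1000
= 45252 / 1000
= 45.252 MJ

45.252 MJ


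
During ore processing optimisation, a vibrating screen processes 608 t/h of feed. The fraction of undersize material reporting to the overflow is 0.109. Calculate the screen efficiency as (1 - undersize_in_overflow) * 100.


Screen efficiency = (1 - fraction of undersize in overflow) * 100
= (1 - 0.109) * 100
= 0.891 * 100
= 89.1%

89.1%


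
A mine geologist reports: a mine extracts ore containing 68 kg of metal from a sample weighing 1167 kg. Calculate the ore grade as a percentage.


Ore grade = (metal mass / ore mass) * 100
= (68 / 1167) * 100
= 0.05826906598 * 100
= 5.8269%

5.8269%


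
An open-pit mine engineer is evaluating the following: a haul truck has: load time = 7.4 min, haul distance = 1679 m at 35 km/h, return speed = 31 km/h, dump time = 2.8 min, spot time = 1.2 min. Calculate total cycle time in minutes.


Convert haul speed to m/min: 35 * 1000/60 = 583.3333333 m/min
Haul time = 1679 / 583.3333333 = 2.878285714 min
Convert return speed to m/min: 31 * 1000/60 = 516.6666667 m/min
Return time = 1679 / 516.6666667 = 3.249677419 min
Total cycle time:
= 7.4 + 2.878285714 + 2.8 + 3.249677419 + 1.2
= 17.528 min

17.528 min


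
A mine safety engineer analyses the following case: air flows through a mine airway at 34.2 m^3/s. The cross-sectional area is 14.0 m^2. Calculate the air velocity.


2.4429 m/s

Velocity = flow rate / cross-sectional area
= 34.2 / 14.0
= 2.4429 m/s


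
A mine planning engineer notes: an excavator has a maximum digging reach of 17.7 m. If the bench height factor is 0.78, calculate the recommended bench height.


13.806 m

Bench height = reach * factor
= 17.7 * 0.78
= 13.806 m


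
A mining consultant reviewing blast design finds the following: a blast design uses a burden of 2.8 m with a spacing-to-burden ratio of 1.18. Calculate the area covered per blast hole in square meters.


First, find the spacing:
Spacing = burden * ratio = 2.8 * 1.18
= 3.304 m
Then, calculate the area:
Area = burden * spacing = 2.8 * 3.304
= 9.2512 m^2

9.2512 m^2


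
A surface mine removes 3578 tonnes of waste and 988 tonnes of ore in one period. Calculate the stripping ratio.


Stripping ratio = waste tonnage / ore tonnage
= 3578 / 988
= 3.6215

3.6215


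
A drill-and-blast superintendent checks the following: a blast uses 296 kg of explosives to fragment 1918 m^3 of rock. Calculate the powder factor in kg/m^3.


0.1543 kg/m^3

Powder factor = explosive mass / rock volume
= 296 / 1918
= 0.1543 kg/m^3


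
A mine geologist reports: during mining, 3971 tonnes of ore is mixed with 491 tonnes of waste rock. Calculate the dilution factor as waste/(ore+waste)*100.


Total material = ore + waste
= 3971 + 491 = 4462 tonnes
Dilution = waste / total * 100
= 491 / 4462 * 100
= 0.1100403407 * 100
= 11.004%

11.004%


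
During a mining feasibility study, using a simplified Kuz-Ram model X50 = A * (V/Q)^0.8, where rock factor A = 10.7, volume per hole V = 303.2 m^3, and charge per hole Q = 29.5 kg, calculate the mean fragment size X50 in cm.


69.0096 cm

Compute V/Q:
V/Q = 303.2 / 29.5 = 10.2779661
Raise to the power 0.8:
(V/Q)^0.8 = 10.2779661^0.8 = 6.449495511
Multiply by A:
X50 = 10.7 * 6.449495511
= 69.0096 cm


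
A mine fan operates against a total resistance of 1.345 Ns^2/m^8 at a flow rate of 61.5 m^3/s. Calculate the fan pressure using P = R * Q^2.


5087.1263 Pa

Compute Q^2:
Q^2 = 61.5^2 = 3782.25
Compute pressure:
P = R * Q^2 = 1.345 * 3782.25
= 5087.1263 Pa


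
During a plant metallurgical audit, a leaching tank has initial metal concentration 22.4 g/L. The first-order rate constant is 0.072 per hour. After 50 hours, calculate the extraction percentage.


Compute the exponent:
-k * t = -0.072 * 50 = -3.6
Remaining concentration:
C = 22.4 * exp(-3.6)
= 22.4 * 0.02732372245
= 0.6120513828 g/L
Extracted = 22.4 - 0.6120513828 = 21.78794862 g/L
Extraction % = 21.78794862 / 22.4 * 100
= 97.2676%

97.2676%


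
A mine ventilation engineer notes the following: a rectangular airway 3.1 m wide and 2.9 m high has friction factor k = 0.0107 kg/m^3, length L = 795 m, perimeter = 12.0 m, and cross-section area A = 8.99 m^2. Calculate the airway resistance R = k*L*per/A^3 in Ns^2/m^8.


Compute the numerator:
k * L * per = 0.0107 * 795 * 12.0
= 102.078
Compute the denominator:
A^3 = 8.99^3 = 726.572699
Resistance:
R = 102.078 / 726.572699
= 0.1405 Ns^2/m^8

0.1405 Ns^2/m^8


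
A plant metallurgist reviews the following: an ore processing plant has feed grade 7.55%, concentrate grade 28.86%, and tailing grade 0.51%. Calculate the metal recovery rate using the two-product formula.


Using the two-product formula:
R = 100 * c * (f - t) / (f * (c - t))
Numerator = 100 * 28.86 * (7.55 - 0.51)
= 100 * 28.86 * 7.04
= 20317.44
Denominator = 7.55 * (28.86 - 0.51)
= 7.55 * 28.35
= 214.0425
R = 20317.44 / 214.0425
= 94.9225%

94.9225%


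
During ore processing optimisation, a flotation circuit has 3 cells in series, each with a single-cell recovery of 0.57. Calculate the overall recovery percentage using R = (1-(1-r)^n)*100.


Complement of single-cell recovery:
1 - r = 1 - 0.57 = 0.43
Raise to power n:
(1 - r)^3 = 0.43^3 = 0.079507
Overall recovery:
R = (1 - 0.079507) * 100
= 92.0493%

92.0493%


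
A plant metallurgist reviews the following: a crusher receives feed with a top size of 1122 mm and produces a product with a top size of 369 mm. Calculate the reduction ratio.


Reduction ratio = feed size / product size
= 1122 / 369
= 3.0407

3.0407


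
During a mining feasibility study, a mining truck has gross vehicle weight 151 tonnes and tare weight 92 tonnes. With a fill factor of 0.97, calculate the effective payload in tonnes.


57.23 tonnes

Maximum payload = gross - tare
= 151 - 92 = 59 tonnes
Effective payload = max payload * fill factor
= 59 * 0.97
= 57.23 tonnes


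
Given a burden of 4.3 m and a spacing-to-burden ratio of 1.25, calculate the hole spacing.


Spacing = burden * ratio
= 4.3 * 1.25
= 5.375 m

5.375 m


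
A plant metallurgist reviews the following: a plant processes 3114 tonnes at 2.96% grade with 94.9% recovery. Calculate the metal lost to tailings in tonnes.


Total metal in feed:
= 3114 * 2.96 / 100 = 92.1744 tonnes
Metal recovered:
= 92.1744 * 94.9 / 100 = 87.4735056 tonnes
Metal lost to tailings:
= 92.1744 - 87.4735056
= 4.7009 tonnes

4.7009 tonnes


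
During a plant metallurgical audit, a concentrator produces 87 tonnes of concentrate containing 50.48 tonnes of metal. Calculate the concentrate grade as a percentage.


Grade = (metal in concentrate / concentrate mass) * 100
= (50.48 / 87) * 100
= 0.5802298851 * 100
= 58.023%

58.023%


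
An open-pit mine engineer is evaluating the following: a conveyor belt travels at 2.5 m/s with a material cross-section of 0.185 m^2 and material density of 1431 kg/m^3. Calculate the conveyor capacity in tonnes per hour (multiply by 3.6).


2382.615 t/h

Volumetric flow = speed * area
= 2.5 * 0.185 = 0.4625 m^3/s
Mass flow = volumetric * density
= 0.4625 * 1431 = 661.8375 kg/s
Convert to t/h: multiply by 3.6
Capacity = 661.8375 * 3.6
= 2382.615 t/h


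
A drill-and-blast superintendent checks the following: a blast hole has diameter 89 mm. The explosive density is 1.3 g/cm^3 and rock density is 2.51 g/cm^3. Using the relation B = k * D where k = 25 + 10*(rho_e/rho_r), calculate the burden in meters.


2.686 m

First, compute k:
rho_e / rho_r = 1.3 / 2.51 = 0.5179282869
k = 25 + 10 * 0.5179282869 = 30.17928287
Then, compute burden:
B = k * D / 1000 = 30.17928287 * 89 / 1000
= 2685.956175 / 1000
= 2.686 m


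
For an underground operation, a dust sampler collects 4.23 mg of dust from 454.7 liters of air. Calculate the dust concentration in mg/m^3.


Convert liters to m^3: 1 m^3 = 1000 L
Concentration = mass / volume * 1000
= 4.23 / 454.7 * 1000
= 0.009302837035 * 1000
= 9.3028 mg/m^3

9.3028 mg/m^3


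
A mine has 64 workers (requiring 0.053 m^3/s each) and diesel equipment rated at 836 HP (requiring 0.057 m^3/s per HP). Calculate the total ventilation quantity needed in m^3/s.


Airflow for workers:
Q_people = 64 * 0.053 = 3.392 m^3/s
Airflow for diesel equipment:
Q_diesel = 836 * 0.057 = 47.652 m^3/s
Total ventilation:
Q_total = 3.392 + 47.652
= 51.044 m^3/s

51.044 m^3/s


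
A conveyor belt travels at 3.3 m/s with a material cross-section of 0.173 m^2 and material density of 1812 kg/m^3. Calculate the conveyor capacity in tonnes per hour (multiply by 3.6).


3724.0949 t/h

Volumetric flow = speed * area
= 3.3 * 0.173 = 0.5709 m^3/s
Mass flow = volumetric * density
= 0.5709 * 1812 = 1034.4708 kg/s
Convert to t/h: multiply by 3.6
Capacity = 1034.4708 * 3.6
= 3724.0949 t/h


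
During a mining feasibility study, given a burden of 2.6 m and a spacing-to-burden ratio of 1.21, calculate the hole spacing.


Spacing = burden * ratio
= 2.6 * 1.21
= 3.146 m

3.146 m


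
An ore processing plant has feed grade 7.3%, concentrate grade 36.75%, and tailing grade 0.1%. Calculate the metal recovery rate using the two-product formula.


Using the two-product formula:
R = 100 * c * (f - t) / (f * (c - t))
Numerator = 100 * 36.75 * (7.3 - 0.1)
= 100 * 36.75 * 7.2
= 26460.0
Denominator = 7.3 * (36.75 - 0.1)
= 7.3 * 36.65
= 267.545
R = 26460.0 / 267.545
= 98.8993%

98.8993%


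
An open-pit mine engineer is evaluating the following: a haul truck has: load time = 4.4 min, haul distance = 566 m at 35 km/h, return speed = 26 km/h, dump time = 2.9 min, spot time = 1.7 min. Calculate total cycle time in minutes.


11.2764 min

Convert haul speed to m/min: 35 * 1000/60 = 583.3333333 m/min
Haul time = 566 / 583.3333333 = 0.9702857143 min
Convert return speed to m/min: 26 * 1000/60 = 433.3333333 m/min
Return time = 566 / 433.3333333 = 1.306153846 min
Total cycle time:
= 4.4 + 0.9702857143 + 2.9 + 1.306153846 + 1.7
= 11.2764 min


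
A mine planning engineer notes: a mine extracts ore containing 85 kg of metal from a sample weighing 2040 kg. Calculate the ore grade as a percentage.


Ore grade = (metal mass / ore mass) * 100
= (85 / 2040) * 100
= 0.04166666667 * 100
= 4.1667%

4.1667%


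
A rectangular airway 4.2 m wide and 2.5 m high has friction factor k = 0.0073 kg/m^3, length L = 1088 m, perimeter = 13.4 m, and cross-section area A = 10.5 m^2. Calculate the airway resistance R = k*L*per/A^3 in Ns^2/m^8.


Compute the numerator:
k * L * per = 0.0073 * 1088 * 13.4
= 106.42816
Compute the denominator:
A^3 = 10.5^3 = 1157.625
Resistance:
R = 106.42816 / 1157.625
= 0.0919 Ns^2/m^8

0.0919 Ns^2/m^8


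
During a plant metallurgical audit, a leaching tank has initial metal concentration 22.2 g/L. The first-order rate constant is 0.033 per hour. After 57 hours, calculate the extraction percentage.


Compute the exponent:
-k * t = -0.033 * 57 = -1.881
Remaining concentration:
C = 22.2 * exp(-1.881)
= 22.2 * 0.1524375919
= 3.384114541 g/L
Extracted = 22.2 - 3.384114541 = 18.81588546 g/L
Extraction % = 18.81588546 / 22.2 * 100
= 84.7562%

84.7562%


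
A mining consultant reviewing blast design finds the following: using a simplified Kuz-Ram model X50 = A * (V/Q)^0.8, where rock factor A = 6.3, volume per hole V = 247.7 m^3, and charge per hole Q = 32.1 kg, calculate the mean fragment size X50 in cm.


32.3056 cm

Compute V/Q:
V/Q = 247.7 / 32.1 = 7.716510903
Raise to the power 0.8:
(V/Q)^0.8 = 7.716510903^0.8 = 5.127867317
Multiply by A:
X50 = 6.3 * 5.127867317
= 32.3056 cm


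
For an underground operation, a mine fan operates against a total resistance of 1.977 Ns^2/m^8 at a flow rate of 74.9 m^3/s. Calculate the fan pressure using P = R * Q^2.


Compute Q^2:
Q^2 = 74.9^2 = 5610.01
Compute pressure:
P = R * Q^2 = 1.977 * 5610.01
= 11090.9898 Pa

11090.9898 Pa


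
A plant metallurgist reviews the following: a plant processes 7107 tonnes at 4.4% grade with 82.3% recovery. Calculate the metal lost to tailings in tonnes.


Total metal in feed:
= 7107 * 4.4 / 100 = 312.708 tonnes
Metal recovered:
= 312.708 * 82.3 / 100 = 257.358684 tonnes
Metal lost to tailings:
= 312.708 - 257.358684
= 55.3493 tonnes

55.3493 tonnes


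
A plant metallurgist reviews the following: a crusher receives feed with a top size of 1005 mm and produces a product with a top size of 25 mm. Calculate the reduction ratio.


Reduction ratio = feed size / product size
= 1005 / 25
= 40.2

40.2


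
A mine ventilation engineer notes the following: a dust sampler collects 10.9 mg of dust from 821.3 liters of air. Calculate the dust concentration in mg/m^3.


13.2716 mg/m^3

Convert liters to m^3: 1 m^3 = 1000 L
Concentration = mass / volume * 1000
= 10.9 / 821.3 * 1000
= 0.01327164252 * 1000
= 13.2716 mg/m^3


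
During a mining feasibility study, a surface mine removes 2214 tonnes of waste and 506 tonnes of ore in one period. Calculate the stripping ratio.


Stripping ratio = waste tonnage / ore tonnage
= 2214 / 506
= 4.3755

4.3755


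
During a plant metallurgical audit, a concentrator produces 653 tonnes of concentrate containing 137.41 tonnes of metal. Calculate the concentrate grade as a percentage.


Grade = (metal in concentrate / concentrate mass) * 100
= (137.41 / 653) * 100
= 0.2104287902 * 100
= 21.0429%

21.0429%


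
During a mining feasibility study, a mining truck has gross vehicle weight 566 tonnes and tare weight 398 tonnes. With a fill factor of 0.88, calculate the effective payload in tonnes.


147.84 tonnes

Maximum payload = gross - tare
= 566 - 398 = 168 tonnes
Effective payload = max payload * fill factor
= 168 * 0.88
= 147.84 tonnes


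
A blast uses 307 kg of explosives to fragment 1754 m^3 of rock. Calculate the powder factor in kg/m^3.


0.175 kg/m^3

Powder factor = explosive mass / rock volume
= 307 / 1754
= 0.175 kg/m^3


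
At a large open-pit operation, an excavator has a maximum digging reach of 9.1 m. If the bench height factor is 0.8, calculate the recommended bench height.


7.28 m

Bench height = reach * factor
= 9.1 * 0.8
= 7.28 m


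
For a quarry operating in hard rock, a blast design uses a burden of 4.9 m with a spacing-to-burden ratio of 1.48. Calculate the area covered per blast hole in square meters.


35.5348 m^2

First, find the spacing:
Spacing = burden * ratio = 4.9 * 1.48
= 7.252 m
Then, calculate the area:
Area = burden * spacing = 4.9 * 7.252
= 35.5348 m^2


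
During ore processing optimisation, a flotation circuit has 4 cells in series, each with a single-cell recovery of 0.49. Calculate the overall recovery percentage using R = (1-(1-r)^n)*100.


Complement of single-cell recovery:
1 - r = 1 - 0.49 = 0.51
Raise to power n:
(1 - r)^4 = 0.51^4 = 0.06765201
Overall recovery:
R = (1 - 0.06765201) * 100
= 93.2348%

93.2348%


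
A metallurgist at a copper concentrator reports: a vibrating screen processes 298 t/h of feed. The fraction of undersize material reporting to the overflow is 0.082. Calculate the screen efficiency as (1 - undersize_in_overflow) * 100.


Screen efficiency = (1 - fraction of undersize in overflow) * 100
= (1 - 0.082) * 100
= 0.918 * 100
= 91.8%

91.8%


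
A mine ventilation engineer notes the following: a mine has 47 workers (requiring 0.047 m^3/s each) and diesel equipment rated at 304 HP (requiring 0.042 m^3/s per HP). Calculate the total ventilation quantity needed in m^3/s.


Airflow for workers:
Q_people = 47 * 0.047 = 2.209 m^3/s
Airflow for diesel equipment:
Q_diesel = 304 * 0.042 = 12.768 m^3/s
Total ventilation:
Q_total = 2.209 + 12.768
= 14.977 m^3/s

14.977 m^3/s


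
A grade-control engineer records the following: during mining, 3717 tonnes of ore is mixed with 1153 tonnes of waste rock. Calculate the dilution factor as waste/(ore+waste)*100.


Total material = ore + waste
= 3717 + 1153 = 4870 tonnes
Dilution = waste / total * 100
= 1153 / 4870 * 100
= 0.2367556468 * 100
= 23.6756%

23.6756%


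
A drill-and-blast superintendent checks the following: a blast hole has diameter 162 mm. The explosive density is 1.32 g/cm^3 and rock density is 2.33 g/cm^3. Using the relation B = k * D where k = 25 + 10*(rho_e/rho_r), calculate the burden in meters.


First, compute k:
rho_e / rho_r = 1.32 / 2.33 = 0.5665236052
k = 25 + 10 * 0.5665236052 = 30.66523605
Then, compute burden:
B = k * D / 1000 = 30.66523605 * 162 / 1000
= 4967.76824 / 1000
= 4.9678 m

4.9678 m


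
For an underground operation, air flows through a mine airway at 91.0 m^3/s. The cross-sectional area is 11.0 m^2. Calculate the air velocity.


8.2727 m/s

Velocity = flow rate / cross-sectional area
= 91.0 / 11.0
= 8.2727 m/s


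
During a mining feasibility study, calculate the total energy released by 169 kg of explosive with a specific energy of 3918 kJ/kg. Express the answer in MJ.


Energy = mass * specific_energy / 1000
= 169 * 3918 / 1000
= 662142 / 1000
= 662.142 MJ

662.142 MJ


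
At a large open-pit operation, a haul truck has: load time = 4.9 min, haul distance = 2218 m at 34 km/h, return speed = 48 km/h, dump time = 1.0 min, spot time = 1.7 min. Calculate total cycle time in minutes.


Convert haul speed to m/min: 34 * 1000/60 = 566.6666667 m/min
Haul time = 2218 / 566.6666667 = 3.914117647 min
Convert return speed to m/min: 48 * 1000/60 = 800 m/min
Return time = 2218 / 800 = 2.7725 min
Total cycle time:
= 4.9 + 3.914117647 + 1.0 + 2.7725 + 1.7
= 14.2866 min

14.2866 min


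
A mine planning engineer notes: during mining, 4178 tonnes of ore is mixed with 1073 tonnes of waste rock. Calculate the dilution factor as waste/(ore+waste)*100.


20.4342%

Total material = ore + waste
= 4178 + 1073 = 5251 tonnes
Dilution = waste / total * 100
= 1073 / 5251 * 100
= 0.2043420301 * 100
= 20.4342%


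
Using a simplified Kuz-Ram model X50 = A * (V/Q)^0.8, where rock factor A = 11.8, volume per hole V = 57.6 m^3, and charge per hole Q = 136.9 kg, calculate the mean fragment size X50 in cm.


5.9033 cm

Compute V/Q:
V/Q = 57.6 / 136.9 = 0.4207450694
Raise to the power 0.8:
(V/Q)^0.8 = 0.4207450694^0.8 = 0.5002824042
Multiply by A:
X50 = 11.8 * 0.5002824042
= 5.9033 cm


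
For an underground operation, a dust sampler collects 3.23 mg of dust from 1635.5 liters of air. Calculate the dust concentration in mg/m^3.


1.9749 mg/m^3

Convert liters to m^3: 1 m^3 = 1000 L
Concentration = mass / volume * 1000
= 3.23 / 1635.5 * 1000
= 0.001974931214 * 1000
= 1.9749 mg/m^3


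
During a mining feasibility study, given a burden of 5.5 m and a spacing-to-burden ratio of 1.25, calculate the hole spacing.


Spacing = burden * ratio
= 5.5 * 1.25
= 6.875 m

6.875 m


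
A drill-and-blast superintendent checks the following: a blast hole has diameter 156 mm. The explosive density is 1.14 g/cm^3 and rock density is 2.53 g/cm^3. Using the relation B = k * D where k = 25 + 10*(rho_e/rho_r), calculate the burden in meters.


4.6029 m

First, compute k:
rho_e / rho_r = 1.14 / 2.53 = 0.4505928854
k = 25 + 10 * 0.4505928854 = 29.50592885
Then, compute burden:
B = k * D / 1000 = 29.50592885 * 156 / 1000
= 4602.924901 / 1000
= 4.6029 m


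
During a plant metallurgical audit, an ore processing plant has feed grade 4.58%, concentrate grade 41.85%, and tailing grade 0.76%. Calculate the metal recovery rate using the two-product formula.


84.9488%

Using the two-product formula:
R = 100 * c * (f - t) / (f * (c - t))
Numerator = 100 * 41.85 * (4.58 - 0.76)
= 100 * 41.85 * 3.82
= 15986.7
Denominator = 4.58 * (41.85 - 0.76)
= 4.58 * 41.09
= 188.1922
R = 15986.7 / 188.1922
= 84.9488%


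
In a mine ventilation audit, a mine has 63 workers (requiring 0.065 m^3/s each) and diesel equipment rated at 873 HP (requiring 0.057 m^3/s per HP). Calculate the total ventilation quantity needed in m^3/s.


Airflow for workers:
Q_people = 63 * 0.065 = 4.095 m^3/s
Airflow for diesel equipment:
Q_diesel = 873 * 0.057 = 49.761 m^3/s
Total ventilation:
Q_total = 4.095 + 49.761
= 53.856 m^3/s

53.856 m^3/s


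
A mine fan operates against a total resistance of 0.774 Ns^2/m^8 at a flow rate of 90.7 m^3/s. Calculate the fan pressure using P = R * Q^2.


Compute Q^2:
Q^2 = 90.7^2 = 8226.49
Compute pressure:
P = R * Q^2 = 0.774 * 8226.49
= 6367.3033 Pa

6367.3033 Pa


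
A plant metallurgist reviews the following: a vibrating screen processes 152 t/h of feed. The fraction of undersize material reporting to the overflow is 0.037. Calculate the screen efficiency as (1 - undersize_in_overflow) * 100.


96.3%

Screen efficiency = (1 - fraction of undersize in overflow) * 100
= (1 - 0.037) * 100
= 0.963 * 100
= 96.3%


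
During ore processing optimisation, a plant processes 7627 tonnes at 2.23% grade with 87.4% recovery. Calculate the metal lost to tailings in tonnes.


Total metal in feed:
= 7627 * 2.23 / 100 = 170.0821 tonnes
Metal recovered:
= 170.0821 * 87.4 / 100 = 148.6517554 tonnes
Metal lost to tailings:
= 170.0821 - 148.6517554
= 21.4303 tonnes

21.4303 tonnes


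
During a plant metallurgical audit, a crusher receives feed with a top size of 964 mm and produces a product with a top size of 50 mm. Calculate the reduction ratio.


19.28

Reduction ratio = feed size / product size
= 964 / 50
= 19.28


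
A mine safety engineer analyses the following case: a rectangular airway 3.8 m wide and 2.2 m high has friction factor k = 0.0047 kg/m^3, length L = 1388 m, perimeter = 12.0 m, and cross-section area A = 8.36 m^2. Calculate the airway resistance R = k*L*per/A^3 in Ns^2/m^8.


0.134 Ns^2/m^8

Compute the numerator:
k * L * per = 0.0047 * 1388 * 12.0
= 78.2832
Compute the denominator:
A^3 = 8.36^3 = 584.277056
Resistance:
R = 78.2832 / 584.277056
= 0.134 Ns^2/m^8


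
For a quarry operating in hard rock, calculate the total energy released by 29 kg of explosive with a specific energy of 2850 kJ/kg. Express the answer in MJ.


82.65 MJ

Energy = mass * specific_energy / 1000
= 29 * 2850 / 1000
= 82650 / 1000
= 82.65 MJ


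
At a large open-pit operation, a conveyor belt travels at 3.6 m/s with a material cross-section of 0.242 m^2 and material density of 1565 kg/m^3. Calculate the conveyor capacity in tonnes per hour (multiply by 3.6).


Volumetric flow = speed * area
= 3.6 * 0.242 = 0.8712 m^3/s
Mass flow = volumetric * density
= 0.8712 * 1565 = 1363.428 kg/s
Convert to t/h: multiply by 3.6
Capacity = 1363.428 * 3.6
= 4908.3408 t/h

4908.3408 t/h


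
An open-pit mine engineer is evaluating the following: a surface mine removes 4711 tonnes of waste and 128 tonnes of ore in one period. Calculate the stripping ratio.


Stripping ratio = waste tonnage / ore tonnage
= 4711 / 128
= 36.8047

36.8047


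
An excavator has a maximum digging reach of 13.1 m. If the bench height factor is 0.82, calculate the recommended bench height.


10.742 m

Bench height = reach * factor
= 13.1 * 0.82
= 10.742 m


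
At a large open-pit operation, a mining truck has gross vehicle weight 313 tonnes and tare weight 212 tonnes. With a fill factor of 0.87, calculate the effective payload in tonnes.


Maximum payload = gross - tare
= 313 - 212 = 101 tonnes
Effective payload = max payload * fill factor
= 101 * 0.87
= 87.87 tonnes

87.87 tonnes


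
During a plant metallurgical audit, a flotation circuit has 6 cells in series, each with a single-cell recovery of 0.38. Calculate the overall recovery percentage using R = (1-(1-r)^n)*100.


94.32%

Complement of single-cell recovery:
1 - r = 1 - 0.38 = 0.62
Raise to power n:
(1 - r)^6 = 0.62^6 = 0.05680023558
Overall recovery:
R = (1 - 0.05680023558) * 100
= 94.32%


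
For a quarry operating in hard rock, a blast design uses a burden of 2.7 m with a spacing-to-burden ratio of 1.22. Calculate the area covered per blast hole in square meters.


First, find the spacing:
Spacing = burden * ratio = 2.7 * 1.22
= 3.294 m
Then, calculate the area:
Area = burden * spacing = 2.7 * 3.294
= 8.8938 m^2

8.8938 m^2


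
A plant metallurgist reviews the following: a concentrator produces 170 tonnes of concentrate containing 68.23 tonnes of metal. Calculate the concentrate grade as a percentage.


Grade = (metal in concentrate / concentrate mass) * 100
= (68.23 / 170) * 100
= 0.4013529412 * 100
= 40.1353%

40.1353%


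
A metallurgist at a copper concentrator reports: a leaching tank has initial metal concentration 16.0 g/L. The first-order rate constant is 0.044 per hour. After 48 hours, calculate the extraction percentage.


Compute the exponent:
-k * t = -0.044 * 48 = -2.112
Remaining concentration:
C = 16.0 * exp(-2.112)
= 16.0 * 0.1209957328
= 1.935931725 g/L
Extracted = 16.0 - 1.935931725 = 14.06406827 g/L
Extraction % = 14.06406827 / 16.0 * 100
= 87.9004%

87.9004%


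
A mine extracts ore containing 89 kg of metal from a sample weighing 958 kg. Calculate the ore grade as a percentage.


9.2902%

Ore grade = (metal mass / ore mass) * 100
= (89 / 958) * 100
= 0.09290187891 * 100
= 9.2902%


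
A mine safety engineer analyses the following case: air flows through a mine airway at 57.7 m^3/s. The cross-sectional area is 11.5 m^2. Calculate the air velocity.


Velocity = flow rate / cross-sectional area
= 57.7 / 11.5
= 5.0174 m/s

5.0174 m/s


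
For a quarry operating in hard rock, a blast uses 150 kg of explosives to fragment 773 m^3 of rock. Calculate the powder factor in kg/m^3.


Powder factor = explosive mass / rock volume
= 150 / 773
= 0.194 kg/m^3

0.194 kg/m^3


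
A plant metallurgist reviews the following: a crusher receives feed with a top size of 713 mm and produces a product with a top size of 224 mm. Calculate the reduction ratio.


3.183

Reduction ratio = feed size / product size
= 713 / 224
= 3.183
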